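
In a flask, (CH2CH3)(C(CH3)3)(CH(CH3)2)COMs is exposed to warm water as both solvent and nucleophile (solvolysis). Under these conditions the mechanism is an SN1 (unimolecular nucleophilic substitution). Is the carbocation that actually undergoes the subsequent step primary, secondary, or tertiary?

tertiary

Step 1: Unassisted departure of MsO⁻ (taking the C–O bonding pair) generates a tertiary carbocation.
No single 1,2-shift to an adjacent carbon would give a more-substituted cation, so no rearrangement occurs.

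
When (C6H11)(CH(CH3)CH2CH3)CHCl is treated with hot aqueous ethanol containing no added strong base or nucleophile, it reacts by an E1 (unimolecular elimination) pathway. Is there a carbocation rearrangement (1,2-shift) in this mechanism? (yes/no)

The first-formed carbocation is secondary.
The adjacent cyclohexyl carbon already bears 2 other carbon substituents and has a hydrogen to migrate; after a 1,2-hydride shift from that carbon the positive charge sits on a tertiary centre.
Tertiary is more stable than secondary, so the shift occurs.

yes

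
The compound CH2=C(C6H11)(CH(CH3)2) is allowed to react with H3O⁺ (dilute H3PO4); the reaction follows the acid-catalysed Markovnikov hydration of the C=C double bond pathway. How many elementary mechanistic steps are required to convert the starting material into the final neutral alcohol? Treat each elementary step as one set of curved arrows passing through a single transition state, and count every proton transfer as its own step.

Step 1: The π electrons of the C=C bond attack a proton of H3O⁺; Markovnikov addition places the new C–H on the less-substituted alkene carbon, so the positive charge ends up on the more-substituted carbon — a tertiary carbocation. H2O is released.
(No 1,2-shift: no single shift to an adjacent carbon would give a more stable cation.)
Step 2: Nucleophilic capture of the cation by H2O produces the protonated alcohol (an oxonium ion).
Step 3: H2O removes a proton from the oxonium oxygen, regenerating H3O⁺ and giving the neutral alcohol.
Total: 3 elementary steps.

3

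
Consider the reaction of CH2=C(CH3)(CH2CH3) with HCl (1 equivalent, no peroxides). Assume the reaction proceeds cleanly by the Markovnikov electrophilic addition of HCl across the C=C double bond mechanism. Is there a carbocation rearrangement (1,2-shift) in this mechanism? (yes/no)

The first-formed carbocation is tertiary.
No single 1,2-shift to an adjacent carbon would produce a more-substituted cation than the one already present, so no rearrangement occurs.

no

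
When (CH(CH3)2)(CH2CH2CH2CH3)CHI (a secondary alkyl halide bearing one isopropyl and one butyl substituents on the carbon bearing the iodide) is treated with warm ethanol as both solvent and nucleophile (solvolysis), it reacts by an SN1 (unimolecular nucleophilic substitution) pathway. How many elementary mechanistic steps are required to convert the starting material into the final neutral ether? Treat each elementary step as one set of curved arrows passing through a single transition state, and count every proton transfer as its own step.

Step 1: Ionisation: the C–I σ-bond cleaves heterolytically; both bonding electrons depart with I⁻, leaving a secondary carbocation at the α-carbon.
Step 2: Carbocation rearrangement: a 1,2-hydride shift from the adjacent isopropyl carbon converts the initially-formed secondary cation into the more stable tertiary cation.
Step 3: A lone pair on the oxygen of CH3CH2OH attacks the carbocation, forming a new C–O σ-bond and an oxonium ion.
Step 4: Proton transfer from the O–H of the oxonium ion to a solvent molecule delivers the neutral ether.
Total: 4 elementary steps.

4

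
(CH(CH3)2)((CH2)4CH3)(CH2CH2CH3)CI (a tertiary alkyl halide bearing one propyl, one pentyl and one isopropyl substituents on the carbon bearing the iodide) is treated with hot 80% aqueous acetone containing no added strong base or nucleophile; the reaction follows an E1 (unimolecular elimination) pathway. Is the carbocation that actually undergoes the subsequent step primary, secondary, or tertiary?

tertiary

Step 1: Unassisted departure of I⁻ (taking the C–I bonding pair) generates a tertiary carbocation.
No single 1,2-shift to an adjacent carbon would give a more-substituted cation, so no rearrangement occurs.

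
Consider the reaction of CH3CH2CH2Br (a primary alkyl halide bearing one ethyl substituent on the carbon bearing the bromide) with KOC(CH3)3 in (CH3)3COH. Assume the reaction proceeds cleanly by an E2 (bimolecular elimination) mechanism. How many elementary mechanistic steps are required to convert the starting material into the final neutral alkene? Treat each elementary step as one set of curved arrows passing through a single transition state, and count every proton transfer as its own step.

1

Step 1: In one step, (CH3)3CO⁻ pulls off a β-proton, the C–Br bond cleaves, and a C=C double bond forms between the α- and β-carbons (E2, anti elimination).
Total: 1 elementary step.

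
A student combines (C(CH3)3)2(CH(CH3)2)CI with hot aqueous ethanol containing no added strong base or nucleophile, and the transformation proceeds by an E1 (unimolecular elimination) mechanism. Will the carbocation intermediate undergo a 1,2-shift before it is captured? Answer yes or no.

The first-formed carbocation is tertiary.
No single 1,2-shift to an adjacent carbon would produce a more-substituted cation than the one already present, so no rearrangement occurs.

no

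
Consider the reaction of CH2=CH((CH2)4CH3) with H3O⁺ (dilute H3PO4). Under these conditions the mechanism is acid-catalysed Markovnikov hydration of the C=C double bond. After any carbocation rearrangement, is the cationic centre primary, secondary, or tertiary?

secondary

Step 1: Protonation of the alkene by H3O⁺: the π bond acts as the nucleophile and picks up H⁺, giving the more stable (Markovnikov) secondary carbocation. H2O is released.
No single 1,2-shift to an adjacent carbon would give a more-substituted cation, so no rearrangement occurs.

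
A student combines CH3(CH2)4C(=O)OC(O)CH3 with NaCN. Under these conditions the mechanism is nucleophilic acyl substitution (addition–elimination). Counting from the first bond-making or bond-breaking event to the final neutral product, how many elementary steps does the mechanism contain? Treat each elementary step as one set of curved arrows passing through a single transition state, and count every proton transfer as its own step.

2

Step 1: A lone pair on the C of CN⁻ attacks the electrophilic acyl carbon; the π(C=O) electrons move onto oxygen, giving a tetrahedral intermediate.
Step 2: Elimination step: re-formation of the carbonyl π bond drives out CH3CO2⁻, giving the new acyl compound.
Total: 2 elementary steps.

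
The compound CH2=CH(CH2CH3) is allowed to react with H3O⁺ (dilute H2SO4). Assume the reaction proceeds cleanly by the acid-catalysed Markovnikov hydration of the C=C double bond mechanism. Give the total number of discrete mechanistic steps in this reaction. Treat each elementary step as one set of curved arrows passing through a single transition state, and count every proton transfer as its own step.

Step 1: Protonation of the alkene by H3O⁺: the π bond acts as the nucleophile and picks up H⁺, giving the more stable (Markovnikov) secondary carbocation. H2O is released.
(No 1,2-shift: no single shift to an adjacent carbon would give a more stable cation.)
Step 2: Nucleophilic capture of the cation by H2O produces the protonated alcohol (an oxonium ion).
Step 3: Proton transfer from the O–H of the oxonium ion to H2O completes the catalytic cycle and yields the alcohol.
Total: 3 elementary steps.

3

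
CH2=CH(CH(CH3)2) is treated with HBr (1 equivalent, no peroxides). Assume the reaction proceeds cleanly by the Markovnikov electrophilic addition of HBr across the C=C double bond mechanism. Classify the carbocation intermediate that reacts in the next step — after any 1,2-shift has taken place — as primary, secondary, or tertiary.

Step 1: Protonation of the alkene by HBr: the π bond acts as the nucleophile and picks up H⁺, giving the more stable (Markovnikov) secondary carbocation. The H–Br bond breaks heterolytically, releasing Br⁻.
Step 2: A hydride (H with its bonding pair) migrates from the adjacent isopropyl carbon to the cationic centre — a 1,2-hydride shift — upgrading the secondary cation to a tertiary one.
The cation rearranges from secondary to tertiary via a 1,2-hydride shift from the adjacent isopropyl carbon; the tertiary cation is what reacts next.

tertiary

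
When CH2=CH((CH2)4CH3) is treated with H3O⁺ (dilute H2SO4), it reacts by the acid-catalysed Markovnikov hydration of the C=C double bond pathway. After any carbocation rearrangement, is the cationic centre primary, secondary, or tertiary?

secondary

Step 1: Protonation of the alkene by H3O⁺: the π bond acts as the nucleophile and picks up H⁺, giving the more stable (Markovnikov) secondary carbocation. H2O is released.
No single 1,2-shift to an adjacent carbon would give a more-substituted cation, so no rearrangement occurs.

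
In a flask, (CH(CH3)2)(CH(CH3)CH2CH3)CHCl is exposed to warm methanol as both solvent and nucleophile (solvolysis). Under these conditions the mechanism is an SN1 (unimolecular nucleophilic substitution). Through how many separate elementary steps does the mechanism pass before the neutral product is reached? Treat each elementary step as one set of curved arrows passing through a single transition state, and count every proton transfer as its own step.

4

Step 1: Unassisted departure of Cl⁻ (taking the C–Cl bonding pair) generates a secondary carbocation.
Step 2: A 1,2-hydride shift from the adjacent isopropyl carbon moves the positive charge from the secondary centre to an adjacent carbon, generating a more stable tertiary carbocation.
Step 3: Nucleophilic capture: the oxygen of CH3OH bonds to the cationic carbon, producing an oxonium-ion intermediate.
Step 4: Proton transfer from the O–H of the oxonium ion to a solvent molecule delivers the neutral ether.
Total: 4 elementary steps.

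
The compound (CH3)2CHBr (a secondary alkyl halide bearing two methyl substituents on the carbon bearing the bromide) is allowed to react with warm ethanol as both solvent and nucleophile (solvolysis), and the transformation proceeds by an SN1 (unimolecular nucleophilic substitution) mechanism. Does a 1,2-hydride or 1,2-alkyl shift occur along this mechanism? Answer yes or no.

no

The first-formed carbocation is secondary.
No single 1,2-shift to an adjacent carbon would produce a more-substituted cation than the one already present, so no rearrangement occurs.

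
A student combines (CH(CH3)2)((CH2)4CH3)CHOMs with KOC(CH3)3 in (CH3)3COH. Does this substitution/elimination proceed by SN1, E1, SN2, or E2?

E2

Conditions: a strong/bulky base with a secondary substrate bearing a β-hydrogen.
These conditions are the textbook signature of the E2 pathway.
A strong (often hindered) base removes a β-H in concert with loss of the leaving group — bimolecular elimination.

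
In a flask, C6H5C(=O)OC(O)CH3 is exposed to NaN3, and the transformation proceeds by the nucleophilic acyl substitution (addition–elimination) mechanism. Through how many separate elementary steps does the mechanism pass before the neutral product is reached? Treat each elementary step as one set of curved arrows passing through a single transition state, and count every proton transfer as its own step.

2

Step 1: A lone pair on the N of N3⁻ attacks the electrophilic acyl carbon; the π(C=O) electrons move onto oxygen, giving a tetrahedral intermediate.
Step 2: Elimination step: re-formation of the carbonyl π bond drives out CH3CO2⁻, giving the new acyl compound.
Total: 2 elementary steps.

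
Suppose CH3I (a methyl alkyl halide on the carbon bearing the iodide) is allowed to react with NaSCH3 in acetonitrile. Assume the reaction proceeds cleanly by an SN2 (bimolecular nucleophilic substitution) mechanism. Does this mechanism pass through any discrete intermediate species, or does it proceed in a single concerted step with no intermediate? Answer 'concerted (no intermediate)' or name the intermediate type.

CH3S⁻ attacks the back face of the α-carbon while I⁻ departs with the C–I bonding pair — a single concerted displacement through a pentacoordinate transition state.
All bond changes occur in one transition state; no discrete intermediate is formed.

concerted (no intermediate)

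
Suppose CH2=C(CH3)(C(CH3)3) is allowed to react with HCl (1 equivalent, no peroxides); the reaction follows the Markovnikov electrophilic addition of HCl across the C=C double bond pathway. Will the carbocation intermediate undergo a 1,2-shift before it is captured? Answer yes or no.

no

The first-formed carbocation is tertiary.
No single 1,2-shift to an adjacent carbon would produce a more-substituted cation than the one already present, so no rearrangement occurs.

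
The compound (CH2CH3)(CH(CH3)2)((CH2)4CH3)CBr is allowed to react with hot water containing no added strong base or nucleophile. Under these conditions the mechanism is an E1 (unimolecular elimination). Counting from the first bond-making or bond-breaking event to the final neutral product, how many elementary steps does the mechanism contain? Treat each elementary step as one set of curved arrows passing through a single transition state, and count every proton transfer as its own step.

Step 1: The C–Br bond breaks with both electrons going to the bromide; Br⁻ leaves and a tertiary carbocation remains.
(No 1,2-shift: no single shift to an adjacent carbon would give a more stable cation.)
Step 2: Loss of a β-proton to a water molecule of the solvent: the C–H bonding pair collapses toward the cationic carbon to form the C=C π bond, yielding the alkene.
Total: 2 elementary steps.

2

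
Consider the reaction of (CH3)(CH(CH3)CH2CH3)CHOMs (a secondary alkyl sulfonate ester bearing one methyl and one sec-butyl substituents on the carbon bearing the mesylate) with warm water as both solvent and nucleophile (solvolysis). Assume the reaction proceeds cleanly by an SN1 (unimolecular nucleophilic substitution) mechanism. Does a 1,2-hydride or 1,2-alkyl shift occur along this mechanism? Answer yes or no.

The first-formed carbocation is secondary.
The adjacent sec-butyl carbon already bears 2 other carbon substituents and has a hydrogen to migrate; after a 1,2-hydride shift from that carbon the positive charge sits on a tertiary centre.
Tertiary is more stable than secondary, so the shift occurs.

yes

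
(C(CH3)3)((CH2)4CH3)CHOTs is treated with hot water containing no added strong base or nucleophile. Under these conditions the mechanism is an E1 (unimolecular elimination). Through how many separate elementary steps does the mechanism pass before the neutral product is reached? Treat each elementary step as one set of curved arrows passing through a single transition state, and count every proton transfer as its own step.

3

Step 1: Rate-determining heterolysis of the C–O bond gives TsO⁻ and a secondary carbocation.
Step 2: A methyl group with its bonding pair migrates from the adjacent tert-butyl carbon to the cationic centre — a 1,2-methyl shift — upgrading the secondary cation to a tertiary one.
Step 3: Loss of a β-proton to a water molecule of the solvent: the C–H bonding pair collapses toward the cationic carbon to form the C=C π bond, yielding the alkene.
Total: 3 elementary steps.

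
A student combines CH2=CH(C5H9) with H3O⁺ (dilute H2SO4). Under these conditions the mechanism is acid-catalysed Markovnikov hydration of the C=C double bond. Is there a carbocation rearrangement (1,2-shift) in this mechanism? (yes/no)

The first-formed carbocation is secondary.
The adjacent cyclopentyl carbon already bears 2 other carbon substituents and has a hydrogen to migrate; after a 1,2-hydride shift from that carbon the positive charge sits on a tertiary centre.
Tertiary is more stable than secondary, so the shift occurs.

yes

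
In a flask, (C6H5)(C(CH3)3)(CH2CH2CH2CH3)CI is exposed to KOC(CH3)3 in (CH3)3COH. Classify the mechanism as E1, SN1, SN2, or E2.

Conditions: a strong/bulky base with a tertiary substrate bearing a β-hydrogen.
These conditions are the textbook signature of the E2 pathway.
A strong (often hindered) base removes a β-H in concert with loss of the leaving group — bimolecular elimination.

E2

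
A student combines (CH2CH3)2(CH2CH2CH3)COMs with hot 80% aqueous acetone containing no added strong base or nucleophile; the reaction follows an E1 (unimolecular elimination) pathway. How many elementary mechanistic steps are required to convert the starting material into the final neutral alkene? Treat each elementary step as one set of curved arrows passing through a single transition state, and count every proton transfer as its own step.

Step 1: The C–O bond breaks with both electrons going to the mesylate; MsO⁻ leaves and a tertiary carbocation remains.
(No 1,2-shift: no single shift to an adjacent carbon would give a more stable cation.)
Step 2: A weak base (a water molecule from the solvent) removes a proton from a carbon adjacent to the cationic centre; the electrons of that C–H bond become the new π(C=C) bond, giving the alkene.
Total: 2 elementary steps.

2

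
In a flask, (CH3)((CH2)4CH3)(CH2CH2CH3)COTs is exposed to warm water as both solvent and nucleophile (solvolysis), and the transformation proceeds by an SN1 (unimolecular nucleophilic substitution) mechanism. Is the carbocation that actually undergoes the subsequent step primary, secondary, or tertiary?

tertiary

Step 1: Ionisation: the C–O σ-bond cleaves heterolytically; both bonding electrons depart with TsO⁻, leaving a tertiary carbocation at the α-carbon.
No single 1,2-shift to an adjacent carbon would give a more-substituted cation, so no rearrangement occurs.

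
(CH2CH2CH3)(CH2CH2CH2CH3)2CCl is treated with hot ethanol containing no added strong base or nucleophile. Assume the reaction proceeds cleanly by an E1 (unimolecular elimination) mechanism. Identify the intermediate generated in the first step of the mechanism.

tertiary carbocation

Step 1: Rate-determining heterolysis of the C–Cl bond gives Cl⁻ and a tertiary carbocation.
After step 1 the species present is a tertiary carbocation.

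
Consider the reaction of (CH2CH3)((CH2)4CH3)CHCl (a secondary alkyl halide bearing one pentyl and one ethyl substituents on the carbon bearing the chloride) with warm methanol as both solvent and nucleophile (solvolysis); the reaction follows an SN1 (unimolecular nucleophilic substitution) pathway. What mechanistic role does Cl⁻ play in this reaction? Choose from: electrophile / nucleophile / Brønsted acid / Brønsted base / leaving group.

Step 1: Ionisation: the C–Cl σ-bond cleaves heterolytically; both bonding electrons depart with Cl⁻, leaving a secondary carbocation at the α-carbon.
Cl⁻ departs with both electrons of the breaking σ-bond — that is the definition of a leaving group.

leaving group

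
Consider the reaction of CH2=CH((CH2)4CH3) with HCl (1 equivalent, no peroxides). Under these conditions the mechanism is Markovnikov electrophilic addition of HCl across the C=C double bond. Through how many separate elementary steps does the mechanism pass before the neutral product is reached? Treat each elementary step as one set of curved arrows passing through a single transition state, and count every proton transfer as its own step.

Step 1: Protonation of the alkene by HCl: the π bond acts as the nucleophile and picks up H⁺, giving the more stable (Markovnikov) secondary carbocation. The H–Cl bond breaks heterolytically, releasing Cl⁻.
(No 1,2-shift: no single shift to an adjacent carbon would give a more stable cation.)
Step 2: Cl⁻ captures the cation: a lone pair on Cl⁻ fills the empty p orbital, producing the alkyl halide product.
Total: 2 elementary steps.

2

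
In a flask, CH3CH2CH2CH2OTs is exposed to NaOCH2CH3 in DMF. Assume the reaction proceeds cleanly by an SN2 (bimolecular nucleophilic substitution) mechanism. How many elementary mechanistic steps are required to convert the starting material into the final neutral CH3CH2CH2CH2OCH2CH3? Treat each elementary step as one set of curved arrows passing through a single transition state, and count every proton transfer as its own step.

Step 1: CH3CH2O⁻ attacks the back face of the α-carbon while TsO⁻ departs with the C–O bonding pair — a single concerted displacement through a pentacoordinate transition state.
Total: 1 elementary step.

1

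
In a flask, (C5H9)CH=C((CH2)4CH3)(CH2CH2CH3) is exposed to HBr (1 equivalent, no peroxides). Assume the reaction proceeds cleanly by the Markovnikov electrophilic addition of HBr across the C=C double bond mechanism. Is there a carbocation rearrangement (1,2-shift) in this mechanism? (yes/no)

no

The first-formed carbocation is tertiary.
No single 1,2-shift to an adjacent carbon would produce a more-substituted cation than the one already present, so no rearrangement occurs.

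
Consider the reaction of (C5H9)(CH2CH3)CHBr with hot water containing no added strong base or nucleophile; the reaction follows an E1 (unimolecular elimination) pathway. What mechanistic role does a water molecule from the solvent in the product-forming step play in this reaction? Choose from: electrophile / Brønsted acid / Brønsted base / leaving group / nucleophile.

Step 3: Loss of a β-proton to a water molecule of the solvent: the C–H bonding pair collapses toward the cationic carbon to form the C=C π bond, yielding the alkene.
A water molecule from the solvent in the product-forming step accepts a proton in a proton-transfer step — a Brønsted base.

Brønsted base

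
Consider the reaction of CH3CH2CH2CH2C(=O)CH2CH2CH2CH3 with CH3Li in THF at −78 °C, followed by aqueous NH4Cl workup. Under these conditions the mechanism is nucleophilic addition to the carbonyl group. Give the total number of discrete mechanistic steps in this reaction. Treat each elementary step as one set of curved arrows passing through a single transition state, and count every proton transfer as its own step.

Step 1: A lone pair / filled orbital on the carbanion-like carbon of CH3Li attacks the electrophilic carbonyl carbon; the π(C=O) electrons shift onto oxygen, producing a tetrahedral alkoxide intermediate.
Step 2: The alkoxide picks up a proton during aqueous NH4Cl workup to yield an alcohol.
Total: 2 elementary steps.

2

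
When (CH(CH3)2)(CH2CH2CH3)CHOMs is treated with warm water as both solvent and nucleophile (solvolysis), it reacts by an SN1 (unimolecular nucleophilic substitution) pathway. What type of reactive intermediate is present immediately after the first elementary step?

Step 1: Ionisation: the C–O σ-bond cleaves heterolytically; both bonding electrons depart with MsO⁻, leaving a secondary carbocation at the α-carbon.
After step 1 the species present is a secondary carbocation.

secondary carbocation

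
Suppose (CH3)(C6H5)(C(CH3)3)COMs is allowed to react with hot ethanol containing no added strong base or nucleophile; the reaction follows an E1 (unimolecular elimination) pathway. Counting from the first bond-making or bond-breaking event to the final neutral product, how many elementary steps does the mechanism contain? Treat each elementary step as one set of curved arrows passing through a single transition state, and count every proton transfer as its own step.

Step 1: Ionisation: the C–O σ-bond cleaves heterolytically; both bonding electrons depart with MsO⁻, leaving a tertiary carbocation at the α-carbon.
(No 1,2-shift: no single shift to an adjacent carbon would give a more stable cation.)
Step 2: A weak base (an ethanol molecule from the solvent) removes a proton from a carbon adjacent to the cationic centre; the electrons of that C–H bond become the new π(C=C) bond, giving the alkene.
Total: 2 elementary steps.

2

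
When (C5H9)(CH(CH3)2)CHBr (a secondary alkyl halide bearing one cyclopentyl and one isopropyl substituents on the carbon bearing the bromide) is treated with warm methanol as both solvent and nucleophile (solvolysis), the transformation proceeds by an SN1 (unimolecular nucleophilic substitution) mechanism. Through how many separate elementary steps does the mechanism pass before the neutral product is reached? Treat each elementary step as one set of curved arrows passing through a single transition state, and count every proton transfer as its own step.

Step 1: Unassisted departure of Br⁻ (taking the C–Br bonding pair) generates a secondary carbocation.
Step 2: A hydride (H with its bonding pair) migrates from the adjacent cyclopentyl carbon to the cationic centre — a 1,2-hydride shift — upgrading the secondary cation to a tertiary one.
Step 3: Nucleophilic capture: the oxygen of CH3OH bonds to the cationic carbon, producing an oxonium-ion intermediate.
Step 4: Deprotonation of the oxonium oxygen by solvent methanol yields the neutral ether.
Total: 4 elementary steps.

4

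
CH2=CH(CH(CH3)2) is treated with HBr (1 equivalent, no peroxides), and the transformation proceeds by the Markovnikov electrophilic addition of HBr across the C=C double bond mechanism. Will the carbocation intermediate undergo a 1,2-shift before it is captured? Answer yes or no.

yes

The first-formed carbocation is secondary.
The adjacent isopropyl carbon already bears 2 other carbon substituents and has a hydrogen to migrate; after a 1,2-hydride shift from that carbon the positive charge sits on a tertiary centre.
Tertiary is more stable than secondary, so the shift occurs.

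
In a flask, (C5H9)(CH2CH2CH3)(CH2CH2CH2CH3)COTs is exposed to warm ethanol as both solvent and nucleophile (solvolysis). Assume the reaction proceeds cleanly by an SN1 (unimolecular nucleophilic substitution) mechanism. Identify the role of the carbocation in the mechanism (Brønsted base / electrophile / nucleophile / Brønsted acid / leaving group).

Step 2: A lone pair on the oxygen of CH3CH2OH attacks the carbocation, forming a new C–O σ-bond and an oxonium ion.
The carbocation accepts an electron pair into an empty or π* orbital — it is the electrophile.

electrophile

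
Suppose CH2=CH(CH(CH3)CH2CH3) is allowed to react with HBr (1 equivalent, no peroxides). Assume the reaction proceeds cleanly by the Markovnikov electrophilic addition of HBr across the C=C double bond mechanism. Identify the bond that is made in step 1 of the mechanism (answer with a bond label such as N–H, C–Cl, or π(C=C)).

Step 1: Protonation of the alkene by HBr: the π bond acts as the nucleophile and picks up H⁺, giving the more stable (Markovnikov) secondary carbocation. The H–Br bond breaks heterolytically, releasing Br⁻.
The bond formed in this step is the C–H bond.

C–H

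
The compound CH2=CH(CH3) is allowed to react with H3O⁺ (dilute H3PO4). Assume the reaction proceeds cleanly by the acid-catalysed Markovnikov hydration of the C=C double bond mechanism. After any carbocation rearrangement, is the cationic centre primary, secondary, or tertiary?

secondary

Step 1: Protonation of the alkene by H3O⁺: the π bond acts as the nucleophile and picks up H⁺, giving the more stable (Markovnikov) secondary carbocation. H2O is released.
No single 1,2-shift to an adjacent carbon would give a more-substituted cation, so no rearrangement occurs.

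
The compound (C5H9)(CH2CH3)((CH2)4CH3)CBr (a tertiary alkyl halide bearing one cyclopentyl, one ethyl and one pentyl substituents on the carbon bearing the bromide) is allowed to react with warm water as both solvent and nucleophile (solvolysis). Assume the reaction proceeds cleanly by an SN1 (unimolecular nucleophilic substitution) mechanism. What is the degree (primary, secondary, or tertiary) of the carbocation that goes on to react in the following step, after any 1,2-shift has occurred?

Step 1: The C–Br bond breaks with both electrons going to the bromide; Br⁻ leaves and a tertiary carbocation remains.
No single 1,2-shift to an adjacent carbon would give a more-substituted cation, so no rearrangement occurs.

tertiary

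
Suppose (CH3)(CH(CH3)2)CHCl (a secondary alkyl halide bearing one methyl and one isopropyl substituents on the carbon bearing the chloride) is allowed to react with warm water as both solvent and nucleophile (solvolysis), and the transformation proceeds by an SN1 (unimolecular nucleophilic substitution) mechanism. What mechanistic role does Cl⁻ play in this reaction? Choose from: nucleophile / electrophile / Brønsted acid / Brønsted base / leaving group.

Step 1: The C–Cl bond breaks with both electrons going to the chloride; Cl⁻ leaves and a secondary carbocation remains.
Cl⁻ departs with both electrons of the breaking σ-bond — that is the definition of a leaving group.

leaving group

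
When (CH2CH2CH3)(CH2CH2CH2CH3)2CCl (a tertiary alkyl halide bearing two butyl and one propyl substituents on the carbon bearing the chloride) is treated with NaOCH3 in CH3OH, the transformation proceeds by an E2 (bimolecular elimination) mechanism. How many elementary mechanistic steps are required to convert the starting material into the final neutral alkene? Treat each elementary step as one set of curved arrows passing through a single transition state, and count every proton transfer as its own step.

Step 1: Concerted anti-periplanar elimination: CH3O⁻ abstracts a β-H while Cl⁻ leaves, and the C–H electrons become the new C=C π bond — all in a single transition state.
Total: 1 elementary step.

1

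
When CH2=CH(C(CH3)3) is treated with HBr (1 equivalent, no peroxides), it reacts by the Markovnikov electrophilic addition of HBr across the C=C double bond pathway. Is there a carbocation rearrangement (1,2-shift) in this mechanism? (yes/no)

The first-formed carbocation is secondary.
The adjacent tert-butyl carbon has no hydrogen but bears methyl groups; migration of one methyl with its bonding pair (a 1,2-methyl shift) places the charge on a tertiary centre.
Tertiary is more stable than secondary, so the shift occurs.

yes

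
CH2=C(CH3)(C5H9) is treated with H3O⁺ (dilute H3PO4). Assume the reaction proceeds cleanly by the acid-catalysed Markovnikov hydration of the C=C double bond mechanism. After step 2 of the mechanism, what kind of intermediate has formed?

Step 1: Protonation of the alkene by H3O⁺: the π bond acts as the nucleophile and picks up H⁺, giving the more stable (Markovnikov) tertiary carbocation. H2O is released.
Step 2: Nucleophilic capture of the cation by H2O produces the protonated alcohol (an oxonium ion).
After step 2 the species present is an oxonium ion.

oxonium ion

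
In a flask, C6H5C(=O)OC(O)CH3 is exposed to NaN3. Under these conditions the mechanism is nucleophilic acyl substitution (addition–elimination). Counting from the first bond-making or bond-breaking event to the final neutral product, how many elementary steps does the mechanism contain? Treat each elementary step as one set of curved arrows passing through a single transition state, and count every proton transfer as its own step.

2

Step 1: A lone pair on the N of N3⁻ attacks the electrophilic acyl carbon; the π(C=O) electrons move onto oxygen, giving a tetrahedral intermediate.
Step 2: Elimination step: re-formation of the carbonyl π bond drives out CH3CO2⁻, giving the new acyl compound.
Total: 2 elementary steps.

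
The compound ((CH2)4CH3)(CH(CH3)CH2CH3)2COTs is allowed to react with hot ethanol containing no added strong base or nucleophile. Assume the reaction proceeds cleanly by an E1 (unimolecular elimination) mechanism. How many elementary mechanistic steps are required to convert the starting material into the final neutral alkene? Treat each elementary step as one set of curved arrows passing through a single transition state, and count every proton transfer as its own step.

2

Step 1: The C–O bond breaks with both electrons going to the tosylate; TsO⁻ leaves and a tertiary carbocation remains.
(No 1,2-shift: no single shift to an adjacent carbon would give a more stable cation.)
Step 2: A weak base (an ethanol molecule from the solvent) removes a proton from a carbon adjacent to the cationic centre; the electrons of that C–H bond become the new π(C=C) bond, giving the alkene.
Total: 2 elementary steps.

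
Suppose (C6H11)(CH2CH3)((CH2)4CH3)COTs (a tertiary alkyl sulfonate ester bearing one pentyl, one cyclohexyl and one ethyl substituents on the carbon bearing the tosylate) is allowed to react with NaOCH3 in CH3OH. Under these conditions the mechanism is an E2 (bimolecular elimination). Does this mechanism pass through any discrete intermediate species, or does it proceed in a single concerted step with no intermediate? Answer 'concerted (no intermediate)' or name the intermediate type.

In one step, CH3O⁻ pulls off a β-proton, the C–O bond cleaves, and a C=C double bond forms between the α- and β-carbons (E2, anti elimination).
All bond changes occur in one transition state; no discrete intermediate is formed.

concerted (no intermediate)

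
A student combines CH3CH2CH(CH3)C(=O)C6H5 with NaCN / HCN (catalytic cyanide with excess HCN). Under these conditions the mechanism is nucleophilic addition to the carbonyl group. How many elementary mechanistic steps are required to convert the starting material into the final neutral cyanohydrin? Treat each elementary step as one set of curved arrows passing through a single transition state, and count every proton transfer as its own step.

Step 1: A lone pair / filled orbital on CN⁻ attacks the electrophilic carbonyl carbon; the π(C=O) electrons shift onto oxygen, producing a tetrahedral alkoxide intermediate.
Step 2: The alkoxide oxygen removes a proton from HCN present in the mixture, giving a cyanohydrin and regenerating CN⁻.
Total: 2 elementary steps.

2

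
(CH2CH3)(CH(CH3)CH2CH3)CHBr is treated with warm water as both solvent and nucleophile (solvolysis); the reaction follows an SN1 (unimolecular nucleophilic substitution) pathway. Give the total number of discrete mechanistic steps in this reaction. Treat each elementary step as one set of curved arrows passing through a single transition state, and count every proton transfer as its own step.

4

Step 1: Rate-determining heterolysis of the C–Br bond gives Br⁻ and a secondary carbocation.
Step 2: A hydride (H with its bonding pair) migrates from the adjacent sec-butyl carbon to the cationic centre — a 1,2-hydride shift — upgrading the secondary cation to a tertiary one.
Step 3: A lone pair on the oxygen of H2O attacks the carbocation, forming a new C–O σ-bond and an oxonium ion.
Step 4: Deprotonation of the oxonium oxygen by solvent water yields the neutral alcohol.
Total: 4 elementary steps.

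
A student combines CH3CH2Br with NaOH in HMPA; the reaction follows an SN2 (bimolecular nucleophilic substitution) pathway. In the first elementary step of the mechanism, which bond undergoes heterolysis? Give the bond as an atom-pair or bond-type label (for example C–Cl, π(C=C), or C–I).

Step 1: OH⁻ attacks the back face of the α-carbon while Br⁻ departs with the C–Br bonding pair — a single concerted displacement through a pentacoordinate transition state.
The bond broken in this step is the C–Br bond.

C–Br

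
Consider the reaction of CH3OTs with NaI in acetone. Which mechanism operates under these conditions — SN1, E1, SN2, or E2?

Conditions: a methyl substrate with a strong nucleophile in the polar aprotic solvent acetone.
These conditions are the textbook signature of the SN2 pathway.
An unhindered substrate with a strong nucleophile in a polar aprotic solvent favours one-step backside displacement.

SN2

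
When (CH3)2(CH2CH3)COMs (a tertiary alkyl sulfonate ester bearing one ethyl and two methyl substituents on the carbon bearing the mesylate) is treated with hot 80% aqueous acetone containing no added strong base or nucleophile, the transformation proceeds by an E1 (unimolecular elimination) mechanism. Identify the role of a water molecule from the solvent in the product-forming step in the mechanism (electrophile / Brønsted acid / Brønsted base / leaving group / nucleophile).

Step 2: A weak base (a water molecule from the solvent) removes a proton from a carbon adjacent to the cationic centre; the electrons of that C–H bond become the new π(C=C) bond, giving the alkene.
A water molecule from the solvent in the product-forming step accepts a proton in a proton-transfer step — a Brønsted base.

Brønsted base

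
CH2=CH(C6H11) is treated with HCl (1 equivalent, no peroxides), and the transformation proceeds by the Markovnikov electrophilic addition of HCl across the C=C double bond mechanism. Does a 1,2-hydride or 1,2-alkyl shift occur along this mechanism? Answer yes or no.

The first-formed carbocation is secondary.
The adjacent cyclohexyl carbon already bears 2 other carbon substituents and has a hydrogen to migrate; after a 1,2-hydride shift from that carbon the positive charge sits on a tertiary centre.
Tertiary is more stable than secondary, so the shift occurs.

yes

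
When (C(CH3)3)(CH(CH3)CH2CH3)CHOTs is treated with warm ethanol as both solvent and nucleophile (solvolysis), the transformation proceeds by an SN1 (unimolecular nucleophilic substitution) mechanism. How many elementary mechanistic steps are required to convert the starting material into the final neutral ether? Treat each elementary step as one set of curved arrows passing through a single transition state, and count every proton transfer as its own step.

Step 1: Unassisted departure of TsO⁻ (taking the C–O bonding pair) generates a secondary carbocation.
Step 2: A 1,2-hydride shift from the adjacent sec-butyl carbon moves the positive charge from the secondary centre to an adjacent carbon, generating a more stable tertiary carbocation.
Step 3: CH3CH2OH donates an oxygen lone pair into the empty p orbital of the cation, giving a protonated ether (an oxonium ion).
Step 4: Proton transfer from the O–H of the oxonium ion to a solvent molecule delivers the neutral ether.
Total: 4 elementary steps.

4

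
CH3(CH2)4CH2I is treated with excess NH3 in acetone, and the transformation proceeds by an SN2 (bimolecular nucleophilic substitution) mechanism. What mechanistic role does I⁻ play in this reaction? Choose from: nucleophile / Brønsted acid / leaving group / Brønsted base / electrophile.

Step 1: A lone pair on the N of NH3 attacks the α-carbon from the back side while the C–I bond breaks; both bonding electrons leave with I⁻. The product of this concerted step is an alkylammonium ion.
I⁻ departs with both electrons of the breaking σ-bond — that is the definition of a leaving group.

leaving group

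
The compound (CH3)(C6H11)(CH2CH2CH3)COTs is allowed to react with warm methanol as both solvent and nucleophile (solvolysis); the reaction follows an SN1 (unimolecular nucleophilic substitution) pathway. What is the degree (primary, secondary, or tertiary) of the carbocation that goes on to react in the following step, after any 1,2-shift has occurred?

tertiary

Step 1: Rate-determining heterolysis of the C–O bond gives TsO⁻ and a tertiary carbocation.
No single 1,2-shift to an adjacent carbon would give a more-substituted cation, so no rearrangement occurs.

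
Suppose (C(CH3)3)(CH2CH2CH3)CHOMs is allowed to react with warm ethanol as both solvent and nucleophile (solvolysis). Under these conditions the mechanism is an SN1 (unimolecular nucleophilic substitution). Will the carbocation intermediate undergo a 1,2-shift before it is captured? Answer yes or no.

yes

The first-formed carbocation is secondary.
The adjacent tert-butyl carbon has no hydrogen but bears methyl groups; migration of one methyl with its bonding pair (a 1,2-methyl shift) places the charge on a tertiary centre.
Tertiary is more stable than secondary, so the shift occurs.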